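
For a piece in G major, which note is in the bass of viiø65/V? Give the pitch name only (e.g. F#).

E

The applied chord viiø65/V is rooted on C#: C#-E-G-B.
The figure 65 means first inversion — the third is in the bass.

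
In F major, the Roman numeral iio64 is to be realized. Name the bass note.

iio in F major has root G; the chord is G-Bb-Db.
The figure 64 means second inversion — the fifth is in the bass.

Db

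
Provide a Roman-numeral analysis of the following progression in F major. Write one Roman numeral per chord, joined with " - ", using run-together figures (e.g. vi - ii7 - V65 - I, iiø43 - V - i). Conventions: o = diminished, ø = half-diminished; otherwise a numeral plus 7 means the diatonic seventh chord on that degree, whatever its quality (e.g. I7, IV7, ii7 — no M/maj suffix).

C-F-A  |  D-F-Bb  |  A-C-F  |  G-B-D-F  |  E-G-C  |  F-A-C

I64 - IV6 - I6 - V7/V - V6 - I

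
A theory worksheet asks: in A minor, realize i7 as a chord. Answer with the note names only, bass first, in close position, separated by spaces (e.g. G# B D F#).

A C E G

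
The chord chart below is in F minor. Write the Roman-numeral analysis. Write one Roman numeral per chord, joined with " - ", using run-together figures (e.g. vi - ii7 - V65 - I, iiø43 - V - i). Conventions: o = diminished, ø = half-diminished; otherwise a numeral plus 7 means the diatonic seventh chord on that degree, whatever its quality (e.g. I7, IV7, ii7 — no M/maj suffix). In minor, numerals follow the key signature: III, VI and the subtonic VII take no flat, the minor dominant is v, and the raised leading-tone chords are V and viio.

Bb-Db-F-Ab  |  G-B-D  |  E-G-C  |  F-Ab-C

iv7 - V/V - V6 - i

Bb-Db-F-Ab has root Bb, degree 4 in F minor, so iv7.
G-B-D: chromatic; G is V of V, so V/V.
E-G-C: major triad on C = scale degree 5 → V6.
F-Ab-C has root F, degree 1 in F minor, so i.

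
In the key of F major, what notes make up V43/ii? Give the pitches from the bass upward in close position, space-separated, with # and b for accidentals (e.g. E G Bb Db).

V43/ii is a secondary dominant — the dominant seventh of ii. ii in F major is G, so the applied chord's root is D, a perfect fifth above.
Building a dominant seventh chord on D gives D-F#-A-C.
The figured bass 43 indicates second inversion, placing the fifth (A) in the bass: A-C-D-F#.

A C D F#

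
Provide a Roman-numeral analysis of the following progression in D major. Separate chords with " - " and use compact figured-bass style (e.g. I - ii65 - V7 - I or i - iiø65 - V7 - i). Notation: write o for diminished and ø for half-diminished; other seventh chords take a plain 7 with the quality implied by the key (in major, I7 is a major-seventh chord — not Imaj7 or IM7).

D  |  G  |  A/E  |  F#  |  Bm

I - IV - V64 - V/vi - vi

D: major triad on D = scale degree 1 → I.
G: major triad on G = scale degree 4 → IV.
A/E: root A is the dominant; major triad there is V64.
F#: chromatic; F# is V of vi, so V/vi.
Bm: minor triad on B = scale degree 6 → vi.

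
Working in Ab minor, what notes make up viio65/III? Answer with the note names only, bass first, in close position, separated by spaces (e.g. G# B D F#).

Db Fb Abb Bb

viio65/III is a secondary leading-tone chord. The target III is Cb in Ab minor; the applied chord is rooted a semitone below, on Bb.
Building a fully diminished seventh chord on Bb gives Bb-Db-Fb-Abb.
With the 65 figure the chord is in first inversion; from the bass Db upward in close position it reads Db-Fb-Abb-Bb.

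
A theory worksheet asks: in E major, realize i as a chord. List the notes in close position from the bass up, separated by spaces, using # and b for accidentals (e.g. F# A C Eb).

E G B

Scale degree 1 in E major is E; here the chord built on it is altered to a minor triad. i is the minor tonic, borrowed from the parallel minor.
So the chord is E-G-B.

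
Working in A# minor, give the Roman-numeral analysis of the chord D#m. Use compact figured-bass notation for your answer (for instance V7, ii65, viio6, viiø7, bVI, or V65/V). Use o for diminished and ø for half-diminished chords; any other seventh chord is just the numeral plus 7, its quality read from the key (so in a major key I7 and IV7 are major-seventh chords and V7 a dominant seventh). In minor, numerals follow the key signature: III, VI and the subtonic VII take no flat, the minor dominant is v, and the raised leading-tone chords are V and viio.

iv

Stacked in thirds the chord is D#-F#-A#: a minor triad on D#.
D# is scale degree 4 in A# minor, and a minor triad on that degree is written iv.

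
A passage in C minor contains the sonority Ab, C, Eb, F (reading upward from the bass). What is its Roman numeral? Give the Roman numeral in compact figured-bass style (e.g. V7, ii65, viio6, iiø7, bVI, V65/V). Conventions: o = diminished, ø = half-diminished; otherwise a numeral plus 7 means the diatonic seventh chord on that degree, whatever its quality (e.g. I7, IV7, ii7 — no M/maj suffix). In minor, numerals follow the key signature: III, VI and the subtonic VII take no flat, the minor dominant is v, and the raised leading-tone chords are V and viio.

Stacked in thirds the chord is F-Ab-C-Eb: a minor seventh chord on F.
In C minor, F is the subdominant; the diatonic minor seventh chord there is iv7.
With Ab in the bass the chord is in first inversion, so the figured bass is 65.

iv65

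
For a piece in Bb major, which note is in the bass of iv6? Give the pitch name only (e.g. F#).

iv in Bb major has root Eb; the chord is Eb-Gb-Bb.
The figure 6 means first inversion — the third is in the bass.

Gb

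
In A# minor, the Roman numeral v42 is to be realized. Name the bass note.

D#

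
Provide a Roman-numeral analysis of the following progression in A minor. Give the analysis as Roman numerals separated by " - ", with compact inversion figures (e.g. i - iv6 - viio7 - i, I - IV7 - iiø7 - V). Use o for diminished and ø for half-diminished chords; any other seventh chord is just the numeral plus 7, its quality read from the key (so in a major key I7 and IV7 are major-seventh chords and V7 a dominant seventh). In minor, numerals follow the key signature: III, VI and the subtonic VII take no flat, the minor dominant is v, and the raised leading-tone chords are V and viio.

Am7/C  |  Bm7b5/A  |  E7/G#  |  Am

i65 - iiø42 - V65 - i

Am7/C: root A is the tonic; minor seventh chord there is i65.
Bm7b5/A: root B is the supertonic; half-diminished seventh chord there is iiø42.
E7/G#: dominant seventh chord on E = scale degree 5 → V65.
Am: minor triad on A = scale degree 1 → i.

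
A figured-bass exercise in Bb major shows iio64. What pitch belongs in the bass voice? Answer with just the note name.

Gb

iio in Bb major has root C; the chord is C-Eb-Gb.
The figure 64 means second inversion — the fifth is in the bass.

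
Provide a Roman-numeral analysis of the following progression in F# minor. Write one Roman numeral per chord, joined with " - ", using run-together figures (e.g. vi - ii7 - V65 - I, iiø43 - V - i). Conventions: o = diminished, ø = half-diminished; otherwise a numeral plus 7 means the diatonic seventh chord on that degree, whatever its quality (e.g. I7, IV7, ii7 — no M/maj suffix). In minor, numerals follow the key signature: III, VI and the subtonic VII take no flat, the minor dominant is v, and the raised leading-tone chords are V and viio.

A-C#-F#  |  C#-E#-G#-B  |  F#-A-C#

A-C#-F#: minor triad on F# = scale degree 1 → i6.
C#-E#-G#-B has root C#, degree 5 in F# minor, so V7.
F#-A-C#: root F# is the tonic; minor triad there is i.

i6 - V7 - i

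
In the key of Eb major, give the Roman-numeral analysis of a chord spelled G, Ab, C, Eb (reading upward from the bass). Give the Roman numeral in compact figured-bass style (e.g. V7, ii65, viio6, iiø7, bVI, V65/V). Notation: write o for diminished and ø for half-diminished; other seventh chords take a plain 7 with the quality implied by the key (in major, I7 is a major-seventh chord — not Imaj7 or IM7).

Stacked in thirds the chord is Ab-C-Eb-G: a major seventh chord on Ab.
Ab is scale degree 4 in Eb major, and a major seventh chord on that degree is written IV7.
With G in the bass the chord is in third inversion, so the figured bass is 42.

IV42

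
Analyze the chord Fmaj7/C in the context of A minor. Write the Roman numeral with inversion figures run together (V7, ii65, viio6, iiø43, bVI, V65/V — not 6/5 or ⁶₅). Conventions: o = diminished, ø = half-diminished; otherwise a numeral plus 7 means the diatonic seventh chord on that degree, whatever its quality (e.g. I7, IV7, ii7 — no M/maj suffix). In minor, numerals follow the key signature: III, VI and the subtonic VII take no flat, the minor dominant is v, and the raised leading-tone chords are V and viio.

VI43

The pitches F-A-C-E form a major seventh chord rooted on F.
In A minor, F is the submediant; the diatonic major seventh chord there is VI7.
With C in the bass the chord is in second inversion, so the figured bass is 43.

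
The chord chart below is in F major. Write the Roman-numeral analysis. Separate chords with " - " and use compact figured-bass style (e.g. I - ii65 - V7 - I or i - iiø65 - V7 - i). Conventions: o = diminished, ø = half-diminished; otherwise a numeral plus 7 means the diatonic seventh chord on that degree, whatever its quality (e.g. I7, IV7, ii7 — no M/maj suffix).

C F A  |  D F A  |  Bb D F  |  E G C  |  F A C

I64 - vi - IV - V6 - I

C-F-A has root F, degree 1 in F major, so I64.
D-F-A has root D, degree 6 in F major, so vi.
Bb-D-F: root Bb is the subdominant; major triad there is IV.
E-G-C: root C is the dominant; major triad there is V6.
F-A-C has root F, degree 1 in F major, so I.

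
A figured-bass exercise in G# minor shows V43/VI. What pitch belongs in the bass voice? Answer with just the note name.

The applied chord V43/VI is rooted on B: B-D#-F#-A.
The figure 43 means second inversion — the fifth is in the bass.

F#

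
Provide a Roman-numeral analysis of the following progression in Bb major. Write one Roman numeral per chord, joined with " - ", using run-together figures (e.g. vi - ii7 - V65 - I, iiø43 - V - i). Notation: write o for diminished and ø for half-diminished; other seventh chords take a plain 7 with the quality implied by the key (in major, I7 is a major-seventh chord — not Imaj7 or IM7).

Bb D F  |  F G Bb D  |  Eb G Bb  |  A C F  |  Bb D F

Bb-D-F: root Bb is the tonic; major triad there is I.
F-G-Bb-D has root G, degree 6 in Bb major, so vi42.
Eb-G-Bb: major triad on Eb = scale degree 4 → IV.
A-C-F: root F is the dominant; major triad there is V6.
Bb-D-F has root Bb, degree 1 in Bb major, so I.

I - vi42 - IV - V6 - I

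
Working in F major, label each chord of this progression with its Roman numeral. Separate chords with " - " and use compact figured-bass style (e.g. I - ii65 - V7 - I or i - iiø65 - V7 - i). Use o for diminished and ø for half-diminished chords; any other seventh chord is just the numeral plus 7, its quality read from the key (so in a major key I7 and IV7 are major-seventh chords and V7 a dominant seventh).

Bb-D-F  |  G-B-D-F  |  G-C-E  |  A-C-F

IV - V7/V - V64 - I6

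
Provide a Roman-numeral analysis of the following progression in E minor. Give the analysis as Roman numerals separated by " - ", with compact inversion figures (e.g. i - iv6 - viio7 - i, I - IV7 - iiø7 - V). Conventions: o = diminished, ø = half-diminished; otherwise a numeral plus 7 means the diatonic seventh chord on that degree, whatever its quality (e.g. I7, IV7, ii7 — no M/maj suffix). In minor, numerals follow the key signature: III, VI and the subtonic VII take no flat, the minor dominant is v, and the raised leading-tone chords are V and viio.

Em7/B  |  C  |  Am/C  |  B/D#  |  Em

i43 - VI - iv6 - V6 - i

Em7/B: minor seventh chord on E = scale degree 1 → i43.
C: root C is the submediant; major triad there is VI.
Am/C: root A is the subdominant; minor triad there is iv6.
B/D#: major triad on B = scale degree 5 → V6.
Em: root E is the tonic; minor triad there is i.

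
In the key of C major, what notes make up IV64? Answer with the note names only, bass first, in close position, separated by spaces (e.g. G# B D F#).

C F A

In C major, the subdominant is F, and the diatonic chord built there is a major triad.
That chord is spelled F-A-C.
The figured bass 64 indicates second inversion, placing the fifth (C) in the bass: C-F-A.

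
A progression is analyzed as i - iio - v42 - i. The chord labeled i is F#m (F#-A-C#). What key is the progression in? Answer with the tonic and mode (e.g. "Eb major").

F# minor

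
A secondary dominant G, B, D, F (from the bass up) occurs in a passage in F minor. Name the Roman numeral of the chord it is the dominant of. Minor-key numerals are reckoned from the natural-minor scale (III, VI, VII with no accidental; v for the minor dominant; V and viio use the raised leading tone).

The chord is a dominant seventh chord on G.
A dominant resolves down a perfect fifth: G → C. In F minor, C is scale degree 5, i.e. V.

V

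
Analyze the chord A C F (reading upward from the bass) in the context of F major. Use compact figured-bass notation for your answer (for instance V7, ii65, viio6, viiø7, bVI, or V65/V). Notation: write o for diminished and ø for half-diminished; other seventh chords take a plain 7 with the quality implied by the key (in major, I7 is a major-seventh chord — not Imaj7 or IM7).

I6

The pitches F-A-C form a major triad rooted on F.
In F major, F is the tonic; the diatonic major triad there is I.
With A in the bass the chord is in first inversion, so the figured bass is 6.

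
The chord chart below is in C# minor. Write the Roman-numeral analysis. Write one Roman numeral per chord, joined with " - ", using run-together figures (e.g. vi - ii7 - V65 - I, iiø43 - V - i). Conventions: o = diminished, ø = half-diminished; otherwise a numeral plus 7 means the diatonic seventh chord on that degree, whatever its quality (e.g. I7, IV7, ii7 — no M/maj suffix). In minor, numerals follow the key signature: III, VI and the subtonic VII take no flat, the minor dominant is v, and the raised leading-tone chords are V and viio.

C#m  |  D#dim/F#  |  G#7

i - iio6 - V7

C#m: minor triad on C# = scale degree 1 → i.
D#dim/F# has root D#, degree 2 in C# minor, so iio6.
G#7: root G# is the dominant; dominant seventh chord there is V7.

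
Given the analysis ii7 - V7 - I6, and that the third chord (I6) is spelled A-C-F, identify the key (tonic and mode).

The chord F/A is a major triad rooted on F; its label is I6.
If F is scale degree 1 and the mode makes that degree carry a major triad, the tonic is F and the mode is major.

F major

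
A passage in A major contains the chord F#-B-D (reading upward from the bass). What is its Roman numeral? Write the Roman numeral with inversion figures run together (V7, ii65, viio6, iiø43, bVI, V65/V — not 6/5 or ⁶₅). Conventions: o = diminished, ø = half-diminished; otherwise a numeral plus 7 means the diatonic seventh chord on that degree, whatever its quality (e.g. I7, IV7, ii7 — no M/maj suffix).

ii64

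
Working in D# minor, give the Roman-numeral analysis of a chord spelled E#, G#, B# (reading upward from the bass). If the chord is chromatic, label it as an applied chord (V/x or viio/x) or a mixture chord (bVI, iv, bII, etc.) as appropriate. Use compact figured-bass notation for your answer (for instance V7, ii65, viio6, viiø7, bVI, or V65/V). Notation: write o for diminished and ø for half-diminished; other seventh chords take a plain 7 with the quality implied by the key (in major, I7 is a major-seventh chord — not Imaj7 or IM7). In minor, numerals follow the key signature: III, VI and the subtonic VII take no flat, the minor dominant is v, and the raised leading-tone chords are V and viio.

ii

The pitches E#-G#-B# form a minor triad rooted on E#.
E# is the second degree of D# minor. This is the minor supertonic, borrowed from the parallel major (the Dorian ii).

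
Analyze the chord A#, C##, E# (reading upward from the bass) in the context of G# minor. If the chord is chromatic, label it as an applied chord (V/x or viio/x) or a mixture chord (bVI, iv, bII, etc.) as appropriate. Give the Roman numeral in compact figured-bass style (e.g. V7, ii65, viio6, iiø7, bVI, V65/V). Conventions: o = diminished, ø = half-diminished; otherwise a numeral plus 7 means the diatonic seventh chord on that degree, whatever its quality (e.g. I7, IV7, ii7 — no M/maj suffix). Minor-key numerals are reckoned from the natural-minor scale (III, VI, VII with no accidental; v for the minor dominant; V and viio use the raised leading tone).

V/V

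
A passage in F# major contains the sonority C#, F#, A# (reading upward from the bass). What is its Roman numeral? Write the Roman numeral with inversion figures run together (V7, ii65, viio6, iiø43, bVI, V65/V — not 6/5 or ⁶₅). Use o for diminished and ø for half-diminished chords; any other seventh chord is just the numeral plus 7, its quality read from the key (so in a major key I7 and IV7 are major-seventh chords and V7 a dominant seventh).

I64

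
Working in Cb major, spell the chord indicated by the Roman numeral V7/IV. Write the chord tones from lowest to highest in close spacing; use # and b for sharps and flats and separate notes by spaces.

The slash means an applied dominant: we want the dominant of IV. In Cb major, IV is Fb major, and its dominant is built on Cb.
Building a dominant seventh chord on Cb gives Cb-Eb-Gb-Bbb.

Cb Eb Gb Bbb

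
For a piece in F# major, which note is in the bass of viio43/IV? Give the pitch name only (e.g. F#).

E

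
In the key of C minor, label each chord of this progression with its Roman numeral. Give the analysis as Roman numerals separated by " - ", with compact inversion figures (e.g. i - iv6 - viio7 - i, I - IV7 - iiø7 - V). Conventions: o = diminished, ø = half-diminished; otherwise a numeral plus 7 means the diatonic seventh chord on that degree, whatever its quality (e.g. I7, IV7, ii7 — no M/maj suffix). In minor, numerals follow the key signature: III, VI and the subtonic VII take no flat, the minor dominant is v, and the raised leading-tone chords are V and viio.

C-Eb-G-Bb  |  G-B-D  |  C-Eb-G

i7 - V - i

C-Eb-G-Bb has root C, degree 1 in C minor, so i7.
G-B-D: major triad on G = scale degree 5 → V.
C-Eb-G: root C is the tonic; minor triad there is i.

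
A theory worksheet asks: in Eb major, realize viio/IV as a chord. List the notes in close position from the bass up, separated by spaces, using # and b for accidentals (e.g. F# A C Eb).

G Bb Db

The slash marks an applied leading-tone chord: viio of IV. In Eb major, IV is Ab, so the leading tone to it is G, a half step below.
Building a diminished triad on G gives G-Bb-Db.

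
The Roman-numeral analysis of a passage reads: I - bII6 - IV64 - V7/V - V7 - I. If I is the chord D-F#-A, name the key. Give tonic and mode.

D major

The anchor chord is a major triad on D, labeled I.
If D is scale degree 1 and the mode makes that degree carry a major triad, the tonic is D and the mode is major.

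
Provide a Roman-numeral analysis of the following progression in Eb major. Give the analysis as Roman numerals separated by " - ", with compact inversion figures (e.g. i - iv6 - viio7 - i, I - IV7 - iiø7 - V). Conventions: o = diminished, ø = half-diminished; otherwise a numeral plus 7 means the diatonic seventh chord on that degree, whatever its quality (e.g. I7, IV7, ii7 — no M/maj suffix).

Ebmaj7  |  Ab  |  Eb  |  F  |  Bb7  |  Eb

Ebmaj7: major seventh chord on Eb = scale degree 1 → I7.
Ab: root Ab is the subdominant; major triad there is IV.
Eb has root Eb, degree 1 in Eb major, so I.
F: chromatic; F is V of V, so V/V.
Bb7 has root Bb, degree 5 in Eb major, so V7.
Eb: root Eb is the tonic; major triad there is I.

I7 - IV - I - V/V - V7 - I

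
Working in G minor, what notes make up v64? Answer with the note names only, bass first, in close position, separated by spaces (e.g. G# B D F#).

In G minor, the fifth degree is D, and the diatonic chord built there is a minor triad.
Stacking thirds from D gives D-F-A.
With the 64 figure the chord is in second inversion; from the bass A upward in close position it reads A-D-F.

A D F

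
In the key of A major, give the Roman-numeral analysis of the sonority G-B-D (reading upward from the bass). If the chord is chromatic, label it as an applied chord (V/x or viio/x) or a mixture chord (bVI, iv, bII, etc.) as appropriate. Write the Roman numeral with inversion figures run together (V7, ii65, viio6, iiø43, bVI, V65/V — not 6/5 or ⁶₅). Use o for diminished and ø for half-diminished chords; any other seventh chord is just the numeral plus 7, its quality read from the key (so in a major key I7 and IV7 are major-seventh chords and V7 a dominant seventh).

bVII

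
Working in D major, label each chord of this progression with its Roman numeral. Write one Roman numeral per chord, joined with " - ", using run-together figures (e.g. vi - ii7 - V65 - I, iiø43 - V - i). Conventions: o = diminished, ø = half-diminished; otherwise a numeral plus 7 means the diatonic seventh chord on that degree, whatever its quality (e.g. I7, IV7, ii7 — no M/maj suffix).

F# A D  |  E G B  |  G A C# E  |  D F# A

F#-A-D has root D, degree 1 in D major, so I6.
E-G-B has root E, degree 2 in D major, so ii.
G-A-C#-E: dominant seventh chord on A = scale degree 5 → V42.
D-F#-A: major triad on D = scale degree 1 → I.

I6 - ii - V42 - I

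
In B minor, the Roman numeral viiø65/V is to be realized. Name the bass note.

G#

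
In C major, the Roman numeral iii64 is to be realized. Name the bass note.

iii in C major has root E; the chord is E-G-B.
The figure 64 means second inversion — the fifth is in the bass.

B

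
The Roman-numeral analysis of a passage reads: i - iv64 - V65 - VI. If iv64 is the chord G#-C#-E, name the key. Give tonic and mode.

G# minor

iv64 is given as G#-C#-E — a minor triad with root C#.
iv64 on C# implies C# is the subdominant; that puts the tonic at G#, and the lowercase numeral fits minor mode.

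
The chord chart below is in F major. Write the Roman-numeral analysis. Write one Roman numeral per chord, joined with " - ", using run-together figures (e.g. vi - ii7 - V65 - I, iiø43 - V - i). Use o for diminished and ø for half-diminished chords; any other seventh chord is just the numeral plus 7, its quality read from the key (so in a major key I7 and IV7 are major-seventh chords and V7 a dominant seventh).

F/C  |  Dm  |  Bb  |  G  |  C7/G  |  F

F/C: major triad on F = scale degree 1 → I64.
Dm: minor triad on D = scale degree 6 → vi.
Bb has root Bb, degree 4 in F major, so IV.
G: a major triad on G, the applied dominant of V → V/V.
C7/G has root C, degree 5 in F major, so V43.
F: major triad on F = scale degree 1 → I.

I64 - vi - IV - V/V - V43 - I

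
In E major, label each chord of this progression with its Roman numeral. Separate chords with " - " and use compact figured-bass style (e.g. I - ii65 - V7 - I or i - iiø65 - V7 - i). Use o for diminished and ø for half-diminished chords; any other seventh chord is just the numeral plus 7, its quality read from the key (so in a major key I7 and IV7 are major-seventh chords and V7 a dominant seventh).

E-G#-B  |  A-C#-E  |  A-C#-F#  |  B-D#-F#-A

I - IV - ii6 - V7

E-G#-B: major triad on E = scale degree 1 → I.
A-C#-E has root A, degree 4 in E major, so IV.
A-C#-F#: root F# is the supertonic; minor triad there is ii6.
B-D#-F#-A has root B, degree 5 in E major, so V7.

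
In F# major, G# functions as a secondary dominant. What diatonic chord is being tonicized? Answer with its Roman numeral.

The chord is a major triad on G#.
A dominant resolves down a perfect fifth: G# → C#. In F# major, C# is scale degree 5, i.e. V.

V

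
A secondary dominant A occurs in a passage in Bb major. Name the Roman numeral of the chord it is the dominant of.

The chord is a major triad on A.
A dominant resolves down a perfect fifth: A → D. In Bb major, D is scale degree 3, i.e. iii.

iii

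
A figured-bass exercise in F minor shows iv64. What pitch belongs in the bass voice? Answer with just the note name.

F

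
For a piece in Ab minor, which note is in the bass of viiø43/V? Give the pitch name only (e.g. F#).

Ab

The applied chord viiø43/V is rooted on D: D-F-Ab-C.
The figure 43 means second inversion — the fifth is in the bass.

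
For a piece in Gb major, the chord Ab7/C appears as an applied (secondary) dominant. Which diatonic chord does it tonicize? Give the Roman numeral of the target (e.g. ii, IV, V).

The chord is a dominant seventh chord on Ab.
A dominant resolves down a perfect fifth: Ab → Db. In Gb major, Db is scale degree 5, i.e. V.

V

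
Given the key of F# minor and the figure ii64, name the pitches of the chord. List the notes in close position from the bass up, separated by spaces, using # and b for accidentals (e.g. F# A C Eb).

Scale degree 2 in F# minor is G#; here the chord built on it is altered to a minor triad. ii64 is the minor supertonic, borrowed from the parallel major (the Dorian ii).
So the chord is G#-B-D#, a minor triad.
The figured bass 64 indicates second inversion, placing the fifth (D#) in the bass: D#-G#-B.

D# G# B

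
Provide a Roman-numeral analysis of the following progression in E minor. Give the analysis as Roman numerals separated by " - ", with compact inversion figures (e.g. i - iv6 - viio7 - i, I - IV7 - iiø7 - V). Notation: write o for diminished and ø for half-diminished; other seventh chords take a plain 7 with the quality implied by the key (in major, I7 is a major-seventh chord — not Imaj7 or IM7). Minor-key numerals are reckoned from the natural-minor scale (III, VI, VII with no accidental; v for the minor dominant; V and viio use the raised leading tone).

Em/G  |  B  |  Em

i6 - V - i

Em/G: minor triad on E = scale degree 1 → i6.
B: root B is the dominant; major triad there is V.
Em has root E, degree 1 in E minor, so i.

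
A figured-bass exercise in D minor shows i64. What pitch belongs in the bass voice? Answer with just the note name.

A

i in D minor has root D; the chord is D-F-A.
The figure 64 means second inversion — the fifth is in the bass.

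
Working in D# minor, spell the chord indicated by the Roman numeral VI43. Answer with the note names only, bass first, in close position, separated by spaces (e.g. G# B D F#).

F# A# B D#

In D# minor, scale degree 6 is B, and the diatonic chord built there is a major seventh chord.
That chord is spelled B-D#-F#-A#.
With the 43 figure the chord is in second inversion; from the bass F# upward in close position it reads F#-A#-B-D#.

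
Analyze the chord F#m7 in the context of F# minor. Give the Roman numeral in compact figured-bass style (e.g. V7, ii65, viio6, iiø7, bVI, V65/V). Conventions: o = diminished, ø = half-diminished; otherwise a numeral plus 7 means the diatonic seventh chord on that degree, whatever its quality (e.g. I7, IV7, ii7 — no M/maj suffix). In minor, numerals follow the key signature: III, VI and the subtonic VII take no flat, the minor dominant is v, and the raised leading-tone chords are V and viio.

i7

The pitches F#-A-C#-E form a minor seventh chord rooted on F#.
In F# minor, F# is the tonic; the diatonic minor seventh chord there is i7.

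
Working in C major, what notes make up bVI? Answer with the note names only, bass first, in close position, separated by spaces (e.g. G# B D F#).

Scale degree 6 in C major is A; lowering it a half step gives Ab. bVI is a major triad on the lowered sixth degree, borrowed from the parallel minor.
So the chord is Ab-C-Eb.

Ab C Eb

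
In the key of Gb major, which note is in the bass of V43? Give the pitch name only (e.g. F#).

V in Gb major has root Db; the chord is Db-F-Ab-Cb.
The figure 43 means second inversion — the fifth is in the bass.

Ab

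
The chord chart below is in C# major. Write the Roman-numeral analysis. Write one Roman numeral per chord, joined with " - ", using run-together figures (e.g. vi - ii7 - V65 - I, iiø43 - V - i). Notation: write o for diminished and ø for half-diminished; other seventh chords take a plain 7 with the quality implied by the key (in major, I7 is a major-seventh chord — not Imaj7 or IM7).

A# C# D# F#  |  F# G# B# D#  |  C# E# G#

ii43 - V42 - I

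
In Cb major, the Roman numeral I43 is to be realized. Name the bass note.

I in Cb major has root Cb; the chord is Cb-Eb-Gb-Bb.
The figure 43 means second inversion — the fifth is in the bass.

Gb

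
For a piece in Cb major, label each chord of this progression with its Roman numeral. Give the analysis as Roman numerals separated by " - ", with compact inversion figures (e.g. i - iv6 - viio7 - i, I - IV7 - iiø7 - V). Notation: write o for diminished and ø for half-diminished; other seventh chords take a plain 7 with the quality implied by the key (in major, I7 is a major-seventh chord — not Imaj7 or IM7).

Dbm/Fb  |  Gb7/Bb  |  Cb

ii6 - V65 - I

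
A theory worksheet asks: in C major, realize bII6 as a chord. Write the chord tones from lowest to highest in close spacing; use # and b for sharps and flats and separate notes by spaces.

F Ab Db

Scale degree 2 in C major is D; lowering it a half step gives Db. bII6 is the Neapolitan sixth — a major triad on the lowered second degree, here in its customary first inversion.
So the chord is Db-F-Ab, a major triad.
With the 6 figure the chord is in first inversion; from the bass F upward in close position it reads F-Ab-Db.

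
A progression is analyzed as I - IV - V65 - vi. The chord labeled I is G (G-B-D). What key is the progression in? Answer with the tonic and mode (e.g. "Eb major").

G major

The anchor chord is a major triad on G, labeled I.
If G is scale degree 1 and the mode makes that degree carry a major triad, the tonic is G and the mode is major.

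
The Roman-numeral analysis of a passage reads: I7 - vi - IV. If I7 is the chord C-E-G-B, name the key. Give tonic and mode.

The anchor chord is a major seventh chord on C, labeled I7.
If C is scale degree 1 and the mode makes that degree carry a major seventh chord, the tonic is C and the mode is major.

C major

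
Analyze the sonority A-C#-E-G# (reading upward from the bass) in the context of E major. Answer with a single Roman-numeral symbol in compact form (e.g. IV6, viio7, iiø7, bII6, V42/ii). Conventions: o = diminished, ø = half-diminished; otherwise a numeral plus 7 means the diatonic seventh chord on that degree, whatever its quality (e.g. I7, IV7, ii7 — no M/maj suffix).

Stacked in thirds the chord is A-C#-E-G#: a major seventh chord on A.
A is scale degree 4 in E major, and a major seventh chord on that degree is written IV7.

IV7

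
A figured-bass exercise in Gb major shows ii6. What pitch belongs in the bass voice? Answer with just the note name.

ii in Gb major has root Ab; the chord is Ab-Cb-Eb.
The figure 6 means first inversion — the third is in the bass.

Cb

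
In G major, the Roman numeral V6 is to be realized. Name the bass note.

F#

V in G major has root D; the chord is D-F#-A.
The figure 6 means first inversion — the third is in the bass.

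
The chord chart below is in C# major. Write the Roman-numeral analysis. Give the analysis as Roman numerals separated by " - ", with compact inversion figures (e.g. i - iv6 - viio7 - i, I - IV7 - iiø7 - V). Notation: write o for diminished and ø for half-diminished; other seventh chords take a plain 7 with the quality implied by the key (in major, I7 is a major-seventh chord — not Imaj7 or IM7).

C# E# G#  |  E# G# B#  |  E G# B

I - iii - bIII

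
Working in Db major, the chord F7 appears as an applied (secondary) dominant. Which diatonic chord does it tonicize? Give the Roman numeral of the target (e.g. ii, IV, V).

The chord is a dominant seventh chord on F.
A dominant resolves down a perfect fifth: F → Bb. In Db major, Bb is scale degree 6, i.e. vi.

vi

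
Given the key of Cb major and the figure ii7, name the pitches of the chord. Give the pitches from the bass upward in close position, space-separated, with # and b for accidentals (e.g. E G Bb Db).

Db Fb Ab Cb

The numeral's case and figure indicate a minor seventh chord. In Cb major its root, the supertonic, is Db.
Stacking thirds from Db gives Db-Fb-Ab-Cb.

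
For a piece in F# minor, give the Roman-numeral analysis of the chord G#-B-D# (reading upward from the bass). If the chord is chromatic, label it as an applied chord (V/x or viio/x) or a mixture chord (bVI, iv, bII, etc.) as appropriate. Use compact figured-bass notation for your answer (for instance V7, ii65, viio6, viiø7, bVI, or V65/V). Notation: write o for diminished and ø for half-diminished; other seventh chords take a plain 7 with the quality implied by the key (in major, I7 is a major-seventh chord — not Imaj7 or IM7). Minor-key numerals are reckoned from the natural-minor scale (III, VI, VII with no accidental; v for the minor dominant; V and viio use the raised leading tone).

ii

Stacked in thirds the chord is G#-B-D#: a minor triad on G#.
G# is the second degree of F# minor. This is the minor supertonic, borrowed from the parallel major (the Dorian ii).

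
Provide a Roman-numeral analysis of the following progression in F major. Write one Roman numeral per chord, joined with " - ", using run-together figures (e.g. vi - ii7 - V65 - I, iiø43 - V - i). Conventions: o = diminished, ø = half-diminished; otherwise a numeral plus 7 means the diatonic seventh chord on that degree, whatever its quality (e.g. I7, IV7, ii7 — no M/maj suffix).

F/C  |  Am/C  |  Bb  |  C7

I64 - iii6 - IV - V7

F/C has root F, degree 1 in F major, so I64.
Am/C: minor triad on A = scale degree 3 → iii6.
Bb: root Bb is the subdominant; major triad there is IV.
C7: dominant seventh chord on C = scale degree 5 → V7.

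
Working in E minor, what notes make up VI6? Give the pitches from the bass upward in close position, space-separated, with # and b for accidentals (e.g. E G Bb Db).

The numeral's case and figure indicate a major triad. In E minor its root, the sixth degree, is C.
That chord is spelled C-E-G.
With the 6 figure the chord is in first inversion; from the bass E upward in close position it reads E-G-C.

E G C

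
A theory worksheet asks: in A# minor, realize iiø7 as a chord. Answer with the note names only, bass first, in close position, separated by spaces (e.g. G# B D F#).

B# D# F# A#

In A# minor, the supertonic is B#, and the diatonic chord built there is a half-diminished seventh chord.
That chord is spelled B#-D#-F#-A#.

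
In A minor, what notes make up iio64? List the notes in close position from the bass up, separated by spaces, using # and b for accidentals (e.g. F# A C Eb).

The numeral's case and figure indicate a diminished triad. In A minor its root, the supertonic, is B.
That chord is spelled B-D-F.
The figured bass 64 indicates second inversion, placing the fifth (F) in the bass: F-B-D.

F B D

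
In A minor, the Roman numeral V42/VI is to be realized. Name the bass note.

The applied chord V42/VI is rooted on C: C-E-G-Bb.
The figure 42 means third inversion — the seventh is in the bass.

Bb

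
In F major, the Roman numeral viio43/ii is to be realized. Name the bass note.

The applied chord viio43/ii is rooted on F#: F#-A-C-Eb.
The figure 43 means second inversion — the fifth is in the bass.

C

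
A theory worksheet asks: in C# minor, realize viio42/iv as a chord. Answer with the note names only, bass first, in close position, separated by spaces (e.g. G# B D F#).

D E# G# B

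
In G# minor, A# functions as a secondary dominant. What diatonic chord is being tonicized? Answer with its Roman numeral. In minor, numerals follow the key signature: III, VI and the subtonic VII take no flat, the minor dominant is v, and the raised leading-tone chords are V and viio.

V

The chord is a major triad on A#.
A dominant resolves down a perfect fifth: A# → D#. In G# minor, D# is scale degree 5, i.e. V.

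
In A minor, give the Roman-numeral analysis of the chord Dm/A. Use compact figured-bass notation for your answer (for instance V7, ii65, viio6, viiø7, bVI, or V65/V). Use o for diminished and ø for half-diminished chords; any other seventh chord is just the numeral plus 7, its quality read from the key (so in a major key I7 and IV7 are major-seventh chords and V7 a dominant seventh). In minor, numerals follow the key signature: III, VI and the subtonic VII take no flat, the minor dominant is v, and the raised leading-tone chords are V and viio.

The pitches D-F-A form a minor triad rooted on D.
D is scale degree 4 in A minor, and a minor triad on that degree is written iv.
With A in the bass the chord is in second inversion, so the figured bass is 64.

iv64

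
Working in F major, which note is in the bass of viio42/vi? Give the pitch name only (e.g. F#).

The applied chord viio42/vi is rooted on C#: C#-E-G-Bb.
The figure 42 means third inversion — the seventh is in the bass.

Bb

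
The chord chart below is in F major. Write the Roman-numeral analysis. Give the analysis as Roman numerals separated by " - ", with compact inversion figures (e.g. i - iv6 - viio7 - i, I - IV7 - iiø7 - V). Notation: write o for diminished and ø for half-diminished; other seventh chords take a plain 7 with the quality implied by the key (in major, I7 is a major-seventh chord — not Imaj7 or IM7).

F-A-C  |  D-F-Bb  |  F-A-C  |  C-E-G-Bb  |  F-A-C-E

I - IV6 - I - V7 - I7

F-A-C: root F is the tonic; major triad there is I.
D-F-Bb: root Bb is the subdominant; major triad there is IV6.
F-A-C has root F, degree 1 in F major, so I.
C-E-G-Bb: dominant seventh chord on C = scale degree 5 → V7.
F-A-C-E has root F, degree 1 in F major, so I7.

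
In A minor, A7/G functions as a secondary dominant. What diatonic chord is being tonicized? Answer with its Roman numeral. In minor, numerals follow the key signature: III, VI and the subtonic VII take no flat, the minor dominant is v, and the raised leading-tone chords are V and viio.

iv

The chord is a dominant seventh chord on A.
A dominant resolves down a perfect fifth: A → D. In A minor, D is scale degree 4, i.e. iv.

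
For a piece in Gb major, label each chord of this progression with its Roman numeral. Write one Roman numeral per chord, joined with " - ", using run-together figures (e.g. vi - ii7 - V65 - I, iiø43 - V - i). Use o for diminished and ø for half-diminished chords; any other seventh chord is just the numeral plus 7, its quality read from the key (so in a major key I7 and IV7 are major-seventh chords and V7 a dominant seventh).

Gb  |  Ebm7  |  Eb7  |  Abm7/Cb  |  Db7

I - vi7 - V7/ii - ii65 - V7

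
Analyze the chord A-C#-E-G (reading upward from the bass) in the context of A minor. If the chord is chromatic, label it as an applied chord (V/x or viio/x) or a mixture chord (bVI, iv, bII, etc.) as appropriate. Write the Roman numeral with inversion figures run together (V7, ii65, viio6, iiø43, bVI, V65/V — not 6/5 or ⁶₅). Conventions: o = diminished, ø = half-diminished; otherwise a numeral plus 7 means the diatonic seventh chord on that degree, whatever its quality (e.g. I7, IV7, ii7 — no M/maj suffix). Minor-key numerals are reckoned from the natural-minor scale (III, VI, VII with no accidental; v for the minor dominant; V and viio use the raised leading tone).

Stacked in thirds the chord is A-C#-E-G: a dominant seventh chord on A.
A is not a diatonic chord root with this quality in A minor, but it lies a perfect fifth above D (iv), so the chord functions as an applied dominant of iv.

V7/iv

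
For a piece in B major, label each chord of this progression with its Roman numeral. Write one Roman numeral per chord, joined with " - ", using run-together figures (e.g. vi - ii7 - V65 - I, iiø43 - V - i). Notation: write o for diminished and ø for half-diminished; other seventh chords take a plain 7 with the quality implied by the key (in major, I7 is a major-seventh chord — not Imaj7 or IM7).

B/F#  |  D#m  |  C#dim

B/F# has root B, degree 1 in B major, so I64.
D#m: root D# is the mediant; minor triad there is iii.
C#dim: C# with this quality isn't in the key; it's iio, borrowed from the parallel minor.

I64 - iii - iio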